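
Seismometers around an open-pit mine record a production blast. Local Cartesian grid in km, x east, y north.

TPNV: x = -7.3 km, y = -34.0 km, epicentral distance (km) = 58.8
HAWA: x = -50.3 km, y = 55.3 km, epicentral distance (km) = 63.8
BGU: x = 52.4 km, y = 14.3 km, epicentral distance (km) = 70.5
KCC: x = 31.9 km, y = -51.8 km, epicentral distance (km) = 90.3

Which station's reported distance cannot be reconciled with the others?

Solve using three stations at a time. Using TPNV, BGU, KCC (subtract circle equations pairwise → linear system) gives (x, y) ≈ (-17.3, 23.8).
Distances from that point to each station vs reported:
  TPNV: calculated 58.6 vs reported 58.8 → residual 0.2 km
  HAWA: calculated 45.6 vs reported 63.8 → residual 18.2 km
  BGU: calculated 70.4 vs reported 70.5 → residual 0.1 km
  KCC: calculated 90.2 vs reported 90.3 → residual 0.1 km
TPNV, BGU, KCC are mutually consistent (residuals ≈ 0); HAWA is off by 18.2 km.

HAWA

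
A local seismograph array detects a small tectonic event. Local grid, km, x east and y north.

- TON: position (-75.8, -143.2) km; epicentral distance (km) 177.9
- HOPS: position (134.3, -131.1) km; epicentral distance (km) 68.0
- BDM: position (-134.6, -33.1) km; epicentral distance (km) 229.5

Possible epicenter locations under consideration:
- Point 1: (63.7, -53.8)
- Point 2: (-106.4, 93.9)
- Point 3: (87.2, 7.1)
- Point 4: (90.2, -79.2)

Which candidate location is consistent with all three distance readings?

For each candidate, compare |candidate − station| to the reported distance:
Point 1: residuals TON 12.2, HOPS 36.7, BDM 30.1 → max 36.7 km
Point 2: residuals TON 61.2, HOPS 261.5, BDM 99.4 → max 261.5 km
Point 3: residuals TON 43.8, HOPS 78.0, BDM 4.1 → max 78.0 km
Point 4: residuals TON 0.0, HOPS 0.1, BDM 0.0 → max 0.1 km
Only Point 4 has all residuals ≈ 0.

Point 4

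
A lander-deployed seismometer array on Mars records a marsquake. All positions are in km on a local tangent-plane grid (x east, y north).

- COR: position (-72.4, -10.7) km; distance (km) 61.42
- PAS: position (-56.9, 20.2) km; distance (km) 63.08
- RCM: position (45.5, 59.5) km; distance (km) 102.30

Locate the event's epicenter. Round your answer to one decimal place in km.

Circle about each station: (x + 72.4)² + (y + 10.7)² = 61.42²; (x + 56.9)² + (y − 20.2)² = 63.08²; (x − 45.5)² + (y − 59.5)² = 102.30².
Subtracting the COR equation from the PAS and RCM equations removes the quadratic terms:
31.0 x + 61.8 y = -1917.27
235.8 x + 140.4 y = -6438.62
Solving the 2×2 system: x ≈ -12.6, y ≈ -24.7 km.

x ≈ -12.6 km, y ≈ -24.7 km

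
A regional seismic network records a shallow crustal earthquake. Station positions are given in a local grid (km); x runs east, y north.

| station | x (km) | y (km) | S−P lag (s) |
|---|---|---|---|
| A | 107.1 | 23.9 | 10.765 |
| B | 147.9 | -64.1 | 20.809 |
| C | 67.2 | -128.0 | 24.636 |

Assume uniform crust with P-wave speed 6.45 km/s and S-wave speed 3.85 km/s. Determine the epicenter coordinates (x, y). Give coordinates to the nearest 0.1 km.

x ≈ 45.6 km, y ≈ 106.3 km

Distance from S−P lag: d = Δt · v_P v_S / (v_P − v_S) = Δt · (6.45·3.85)/(6.45−3.85) ≈ 9.5510·Δt.
So d_A = 102.82, d_B = 198.75, d_C = 235.30 km.
Circle about each station: (x − 107.1)² + (y − 23.9)² = 102.82²; (x − 147.9)² + (y + 64.1)² = 198.75²; (x − 67.2)² + (y + 128.0)² = 235.30².
Subtracting the A equation from the B and C equations removes the quadratic terms:
81.6 x − 176.0 y = -14988.01
-79.8 x − 303.8 y = -35935.92
Solving the 2×2 system: x ≈ 45.6, y ≈ 106.3 km.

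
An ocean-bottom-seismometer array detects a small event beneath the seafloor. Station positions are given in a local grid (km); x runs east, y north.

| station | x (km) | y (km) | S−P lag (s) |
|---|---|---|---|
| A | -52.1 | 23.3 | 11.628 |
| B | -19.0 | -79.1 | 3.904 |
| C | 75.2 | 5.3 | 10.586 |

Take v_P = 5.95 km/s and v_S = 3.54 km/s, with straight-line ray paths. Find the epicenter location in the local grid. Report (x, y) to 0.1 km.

Distance from S−P lag: d = Δt · v_P v_S / (v_P − v_S) = Δt · (5.95·3.54)/(5.95−3.54) ≈ 8.7398·Δt.
So d_A = 101.63, d_B = 34.12, d_C = 92.52 km.
Circle about each station: (x + 52.1)² + (y − 23.3)² = 101.63²; (x + 19.0)² + (y + 79.1)² = 34.12²; (x − 75.2)² + (y − 5.3)² = 92.52².
Subtracting pairs of circle equations eliminates x²+y² and gives linear equations (the radical axes):
66.2 x − 204.8 y = 12524.99
254.6 x − 36.0 y = 4194.54
Solving the 2×2 system: x ≈ 8.2, y ≈ -58.5 km.

(8.2, -58.5)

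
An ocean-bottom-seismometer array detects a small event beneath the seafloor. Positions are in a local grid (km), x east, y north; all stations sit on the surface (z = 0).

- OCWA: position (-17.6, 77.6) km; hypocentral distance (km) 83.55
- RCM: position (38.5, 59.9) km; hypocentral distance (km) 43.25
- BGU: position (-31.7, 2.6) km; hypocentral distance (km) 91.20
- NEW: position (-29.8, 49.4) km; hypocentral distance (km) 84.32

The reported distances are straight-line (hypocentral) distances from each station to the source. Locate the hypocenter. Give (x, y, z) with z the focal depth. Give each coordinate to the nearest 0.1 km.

x ≈ 45.6 km, y ≈ 35.8 km, depth ≈ 35.2 km

Each station gives a sphere (x−x_i)² + (y−y_i)² + z² = d_i² (stations at z=0).
Subtracting the OCWA sphere from RCM and BGU: z² cancels, leaving linear equations in x and y:
112.2 x − 35.4 y = 3848.78
-28.2 x − 150.0 y = -6656.71
Solving: x ≈ 45.600, y ≈ 35.805 km (keep extra digits for the depth step; rounded: 45.6, 35.8).
Then from the OCWA sphere: z² = 83.55² − (x + 17.6)² − (y − 77.6)² with x = 45.600, y = 35.805, so z ≈ 35.207 ≈ 35.2 km.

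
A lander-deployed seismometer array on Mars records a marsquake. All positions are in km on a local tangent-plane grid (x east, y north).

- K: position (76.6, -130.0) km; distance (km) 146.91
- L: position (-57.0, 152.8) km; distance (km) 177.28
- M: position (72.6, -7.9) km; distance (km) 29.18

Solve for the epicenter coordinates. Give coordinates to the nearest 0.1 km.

Circle about each station: (x − 76.6)² + (y + 130.0)² = 146.91²; (x + 57.0)² + (y − 152.8)² = 177.28²; (x − 72.6)² + (y + 7.9)² = 29.18².
Subtracting the K equation from the L and M equations removes the quadratic terms:
-267.2 x + 565.6 y = -6016.37
-8.0 x + 244.2 y = 3296.69
Solving the 2×2 system: x ≈ 54.9, y ≈ 15.3 km.
Check against K (with the unrounded x, y): √((x − 76.6)²+(y + 130.0)²) = 146.91 ≈ 146.91 km. ✓

x ≈ 54.9 km, y ≈ 15.3 km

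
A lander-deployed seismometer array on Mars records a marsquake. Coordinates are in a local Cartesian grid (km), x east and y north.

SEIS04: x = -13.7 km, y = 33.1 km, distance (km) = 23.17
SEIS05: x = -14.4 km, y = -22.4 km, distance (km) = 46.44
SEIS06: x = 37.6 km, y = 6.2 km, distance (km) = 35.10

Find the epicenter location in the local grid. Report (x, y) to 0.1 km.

x ≈ 5.2 km, y ≈ 19.7 km

Circle about each station: (x + 13.7)² + (y − 33.1)² = 23.17²; (x + 14.4)² + (y + 22.4)² = 46.44²; (x − 37.6)² + (y − 6.2)² = 35.10².
Subtracting pairs of circle equations eliminates x²+y² and gives linear equations (the radical axes):
-1.4 x − 111.0 y = -2194.00
102.6 x − 53.8 y = -526.26
Solving the 2×2 system: x ≈ 5.2, y ≈ 19.7 km.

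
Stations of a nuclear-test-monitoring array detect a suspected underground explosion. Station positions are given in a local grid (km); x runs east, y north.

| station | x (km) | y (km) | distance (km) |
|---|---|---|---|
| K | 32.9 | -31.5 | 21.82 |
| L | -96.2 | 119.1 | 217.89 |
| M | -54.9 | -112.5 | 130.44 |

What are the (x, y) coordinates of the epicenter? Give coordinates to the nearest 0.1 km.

x ≈ 53.2 km, y ≈ -39.5 km

Circle about each station: (x − 32.9)² + (y + 31.5)² = 21.82²; (x + 96.2)² + (y − 119.1)² = 217.89²; (x + 54.9)² + (y + 112.5)² = 130.44².
Subtracting the K equation from the L and M equations removes the quadratic terms:
-258.2 x + 301.2 y = -25635.35
-175.6 x − 162.0 y = -2942.88
Solving the 2×2 system: x ≈ 53.2, y ≈ -39.5 km.
Check against K (with the unrounded x, y): √((x − 32.9)²+(y + 31.5)²) = 21.82 ≈ 21.82 km. ✓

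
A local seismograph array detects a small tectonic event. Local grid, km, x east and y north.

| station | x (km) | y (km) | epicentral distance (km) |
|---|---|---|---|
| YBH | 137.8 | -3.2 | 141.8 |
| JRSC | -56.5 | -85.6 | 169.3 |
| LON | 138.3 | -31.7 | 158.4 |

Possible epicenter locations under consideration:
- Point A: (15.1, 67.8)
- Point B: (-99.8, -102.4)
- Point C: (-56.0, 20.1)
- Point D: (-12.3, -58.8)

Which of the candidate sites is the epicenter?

For each candidate, compare |candidate − station| to the reported distance:
Point A: residuals YBH 0.0, JRSC 0.0, LON 0.0 → max 0.0 km
Point B: residuals YBH 115.7, JRSC 122.9, LON 90.0 → max 122.9 km
Point C: residuals YBH 53.4, JRSC 63.6, LON 42.7 → max 63.6 km
Point D: residuals YBH 18.3, JRSC 117.6, LON 5.4 → max 117.6 km
Only Point A has all residuals ≈ 0.

Point A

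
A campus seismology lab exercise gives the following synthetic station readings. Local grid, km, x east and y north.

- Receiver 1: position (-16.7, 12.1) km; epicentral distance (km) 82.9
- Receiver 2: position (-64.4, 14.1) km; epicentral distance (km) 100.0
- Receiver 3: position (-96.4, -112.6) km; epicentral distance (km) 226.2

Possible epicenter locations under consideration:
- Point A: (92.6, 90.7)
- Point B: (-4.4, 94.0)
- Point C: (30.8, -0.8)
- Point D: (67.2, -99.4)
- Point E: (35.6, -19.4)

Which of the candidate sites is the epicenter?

For each candidate, compare |candidate − station| to the reported distance:
Point A: residuals Receiver 1 51.7, Receiver 2 74.7, Receiver 3 51.4 → max 74.7 km
Point B: residuals Receiver 1 0.1, Receiver 2 0.1, Receiver 3 0.0 → max 0.1 km
Point C: residuals Receiver 1 33.7, Receiver 2 3.6, Receiver 3 56.9 → max 56.9 km
Point D: residuals Receiver 1 56.6, Receiver 2 73.8, Receiver 3 62.1 → max 73.8 km
Point E: residuals Receiver 1 21.8, Receiver 2 5.5, Receiver 3 64.6 → max 64.6 km
Only Point B has all residuals ≈ 0.

Point B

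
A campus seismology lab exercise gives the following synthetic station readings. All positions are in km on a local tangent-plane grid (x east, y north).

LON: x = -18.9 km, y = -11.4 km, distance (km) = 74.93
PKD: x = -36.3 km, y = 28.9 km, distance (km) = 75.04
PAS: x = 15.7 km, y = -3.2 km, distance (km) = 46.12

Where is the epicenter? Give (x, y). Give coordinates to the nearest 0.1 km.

Circle about each station: (x + 18.9)² + (y + 11.4)² = 74.93²; (x + 36.3)² + (y − 28.9)² = 75.04²; (x − 15.7)² + (y + 3.2)² = 46.12².
Subtracting the LON equation from the PKD and PAS equations removes the quadratic terms:
-34.8 x + 80.6 y = 1649.23
69.2 x + 16.4 y = 3257.01
Solving the 2×2 system: x ≈ 38.3, y ≈ 37.0 km.

38.3 km east, 37.0 km north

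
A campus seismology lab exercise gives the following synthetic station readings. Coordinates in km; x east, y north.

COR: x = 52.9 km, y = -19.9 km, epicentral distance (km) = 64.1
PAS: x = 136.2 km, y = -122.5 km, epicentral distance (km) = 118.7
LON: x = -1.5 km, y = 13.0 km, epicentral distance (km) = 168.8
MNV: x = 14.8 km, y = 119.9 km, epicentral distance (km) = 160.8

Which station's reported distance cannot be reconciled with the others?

LON

Solve using three stations at a time. Using COR, PAS, MNV (subtract circle equations pairwise → linear system) gives (x, y) ≈ (115.5, -5.5).
Distances from that point to each station vs reported:
  COR: calculated 64.3 vs reported 64.1 → residual 0.2 km
  PAS: calculated 118.8 vs reported 118.7 → residual 0.1 km
  LON: calculated 118.5 vs reported 168.8 → residual 50.3 km
  MNV: calculated 160.9 vs reported 160.8 → residual 0.1 km
COR, PAS, MNV are mutually consistent (residuals ≈ 0); LON is off by 50.3 km.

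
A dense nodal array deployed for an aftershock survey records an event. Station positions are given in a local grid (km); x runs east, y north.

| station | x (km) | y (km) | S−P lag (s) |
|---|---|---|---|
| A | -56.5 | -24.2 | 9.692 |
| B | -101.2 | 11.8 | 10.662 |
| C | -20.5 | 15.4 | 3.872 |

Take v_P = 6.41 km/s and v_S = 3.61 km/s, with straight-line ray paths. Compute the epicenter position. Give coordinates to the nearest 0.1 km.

Distance from S−P lag: d = Δt · v_P v_S / (v_P − v_S) = Δt · (6.41·3.61)/(6.41−3.61) ≈ 8.2643·Δt.
So d_A = 80.10, d_B = 88.11, d_C = 32.00 km.
Circle about each station: (x + 56.5)² + (y + 24.2)² = 80.10²; (x + 101.2)² + (y − 11.8)² = 88.11²; (x + 20.5)² + (y − 15.4)² = 32.00².
Subtracting the A equation from the B and C equations removes the quadratic terms:
-89.4 x + 72.0 y = 5255.43
72.0 x + 79.2 y = 2271.53
Solving the 2×2 system: x ≈ -20.6, y ≈ 47.4 km.
Check against A (with the unrounded x, y): √((x + 56.5)²+(y + 24.2)²) = 80.10 ≈ 80.10 km. ✓

-20.6 km east, 47.4 km north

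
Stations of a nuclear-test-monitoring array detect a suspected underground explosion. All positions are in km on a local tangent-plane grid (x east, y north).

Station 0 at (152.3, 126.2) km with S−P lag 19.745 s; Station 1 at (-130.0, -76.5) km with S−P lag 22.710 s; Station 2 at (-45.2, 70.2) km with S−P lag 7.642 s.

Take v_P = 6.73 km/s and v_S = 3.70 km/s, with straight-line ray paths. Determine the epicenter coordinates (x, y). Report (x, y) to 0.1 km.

12.1 km east, 44.5 km north

Distance from S−P lag: d = Δt · v_P v_S / (v_P − v_S) = Δt · (6.73·3.70)/(6.73−3.70) ≈ 8.2182·Δt.
So d_Station 0 = 162.27, d_Station 1 = 186.63, d_Station 2 = 62.80 km.
Circle about each station: (x − 152.3)² + (y − 126.2)² = 162.27²; (x + 130.0)² + (y + 76.5)² = 186.63²; (x + 45.2)² + (y − 70.2)² = 62.80².
Subtracting the Station 0 equation from the Station 1 and Station 2 equations removes the quadratic terms:
-564.6 x − 405.4 y = -24868.68
-395.0 x − 112.0 y = -9762.94
Solving the 2×2 system: x ≈ 12.1, y ≈ 44.5 km.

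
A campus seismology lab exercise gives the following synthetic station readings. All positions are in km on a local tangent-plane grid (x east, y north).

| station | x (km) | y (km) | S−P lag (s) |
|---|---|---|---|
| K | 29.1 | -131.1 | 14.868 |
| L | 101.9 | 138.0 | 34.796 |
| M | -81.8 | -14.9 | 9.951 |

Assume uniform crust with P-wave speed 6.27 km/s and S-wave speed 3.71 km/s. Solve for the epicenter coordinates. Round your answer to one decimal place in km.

(-103.0, -102.8)

Distance from S−P lag: d = Δt · v_P v_S / (v_P − v_S) = Δt · (6.27·3.71)/(6.27−3.71) ≈ 9.0866·Δt.
So d_K = 135.10, d_L = 316.18, d_M = 90.42 km.
Circle about each station: (x − 29.1)² + (y + 131.1)² = 135.10²; (x − 101.9)² + (y − 138.0)² = 316.18²; (x + 81.8)² + (y + 14.9)² = 90.42².
Subtracting pairs of circle equations eliminates x²+y² and gives linear equations (the radical axes):
145.6 x + 538.2 y = -70324.19
-221.8 x + 232.4 y = -1044.54
Solving the 2×2 system: x ≈ -103.0, y ≈ -102.8 km.
Check against K (with the unrounded x, y): √((x − 29.1)²+(y + 131.1)²) = 135.10 ≈ 135.10 km. ✓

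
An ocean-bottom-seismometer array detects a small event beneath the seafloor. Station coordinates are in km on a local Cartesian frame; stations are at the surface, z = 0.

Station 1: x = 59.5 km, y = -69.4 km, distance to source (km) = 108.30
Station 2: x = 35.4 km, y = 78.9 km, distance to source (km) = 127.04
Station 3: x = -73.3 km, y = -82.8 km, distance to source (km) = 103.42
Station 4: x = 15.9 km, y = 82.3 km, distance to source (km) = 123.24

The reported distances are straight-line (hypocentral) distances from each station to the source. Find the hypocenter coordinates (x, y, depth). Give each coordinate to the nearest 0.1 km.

Each station gives a sphere (x−x_i)² + (y−y_i)² + z² = d_i² (stations at z=0).
Subtracting the Station 1 sphere from Station 2 and Station 3: z² cancels, leaving linear equations in x and y:
-48.2 x + 296.6 y = -5288.51
-265.6 x − 26.8 y = 4905.31
Solving: x ≈ -16.401, y ≈ -20.496 km (keep extra digits for the depth step; rounded: -16.4, -20.5).
Then from the Station 1 sphere: z² = 108.30² − (x − 59.5)² − (y + 69.4)² with x = -16.401, y = -20.496, so z ≈ 59.802 ≈ 59.8 km.
Check against Station 4 (with the unrounded solution): distance 123.23 ≈ 123.24 km. ✓

x ≈ -16.4 km, y ≈ -20.5 km, depth ≈ 59.8 km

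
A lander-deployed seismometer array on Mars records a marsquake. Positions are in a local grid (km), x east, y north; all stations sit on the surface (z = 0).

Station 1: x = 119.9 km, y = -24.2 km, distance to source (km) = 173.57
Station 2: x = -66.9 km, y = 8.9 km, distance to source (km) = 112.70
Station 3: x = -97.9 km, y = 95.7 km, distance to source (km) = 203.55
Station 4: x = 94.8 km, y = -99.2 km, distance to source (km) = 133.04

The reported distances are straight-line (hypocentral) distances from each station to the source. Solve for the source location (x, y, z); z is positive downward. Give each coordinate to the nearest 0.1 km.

(-35.9, -96.6, 24.7)

Each station gives a sphere (x−x_i)² + (y−y_i)² + z² = d_i² (stations at z=0).
Subtracting the Station 1 sphere from Station 2 and Station 3: z² cancels, leaving linear equations in x and y:
-373.6 x + 66.2 y = 7018.42
-435.6 x + 239.8 y = -7524.81
Solving: x ≈ -35.902, y ≈ -96.597 km (keep extra digits for the depth step; rounded: -35.9, -96.6).
Then from the Station 1 sphere: z² = 173.57² − (x − 119.9)² − (y + 24.2)² with x = -35.902, y = -96.597, so z ≈ 24.718 ≈ 24.7 km.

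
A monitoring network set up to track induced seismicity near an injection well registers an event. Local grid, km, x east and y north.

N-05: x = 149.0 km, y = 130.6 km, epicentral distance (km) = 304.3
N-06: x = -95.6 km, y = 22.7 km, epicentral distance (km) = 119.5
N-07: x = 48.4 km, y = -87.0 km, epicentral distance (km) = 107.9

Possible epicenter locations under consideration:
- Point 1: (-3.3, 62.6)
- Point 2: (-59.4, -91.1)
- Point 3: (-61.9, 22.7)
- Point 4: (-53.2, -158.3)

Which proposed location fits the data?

For each candidate, compare |candidate − station| to the reported distance:
Point 1: residuals N-05 137.5, N-06 18.9, N-07 50.4 → max 137.5 km
Point 2: residuals N-05 0.0, N-06 0.1, N-07 0.0 → max 0.1 km
Point 3: residuals N-05 67.4, N-06 85.8, N-07 47.7 → max 85.8 km
Point 4: residuals N-05 48.3, N-06 66.4, N-07 16.2 → max 66.4 km
Only Point 2 has all residuals ≈ 0.

Point 2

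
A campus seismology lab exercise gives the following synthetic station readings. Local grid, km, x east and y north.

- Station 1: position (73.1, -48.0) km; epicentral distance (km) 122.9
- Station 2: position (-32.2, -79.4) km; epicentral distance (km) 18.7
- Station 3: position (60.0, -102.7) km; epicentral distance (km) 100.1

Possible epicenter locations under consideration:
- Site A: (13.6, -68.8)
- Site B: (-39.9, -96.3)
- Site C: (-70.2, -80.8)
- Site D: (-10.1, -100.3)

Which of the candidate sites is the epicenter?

Site B

For each candidate, compare |candidate − station| to the reported distance:
Site A: residuals Station 1 59.9, Station 2 28.3, Station 3 42.6 → max 59.9 km
Site B: residuals Station 1 0.0, Station 2 0.1, Station 3 0.0 → max 0.1 km
Site C: residuals Station 1 24.1, Station 2 19.3, Station 3 31.9 → max 31.9 km
Site D: residuals Station 1 24.6, Station 2 11.7, Station 3 30.0 → max 30.0 km
Only Site B has all residuals ≈ 0.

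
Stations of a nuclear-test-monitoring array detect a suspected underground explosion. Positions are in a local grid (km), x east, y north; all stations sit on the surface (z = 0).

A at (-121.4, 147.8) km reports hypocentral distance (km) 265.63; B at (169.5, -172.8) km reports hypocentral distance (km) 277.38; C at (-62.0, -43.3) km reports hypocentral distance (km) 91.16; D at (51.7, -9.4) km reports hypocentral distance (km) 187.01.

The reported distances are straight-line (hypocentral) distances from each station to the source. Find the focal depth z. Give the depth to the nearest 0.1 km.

48.5 km

Each station gives a sphere (x−x_i)² + (y−y_i)² + z² = d_i² (stations at z=0).
Subtracting the A sphere from B and C: z² cancels, leaving linear equations in x and y:
581.8 x − 641.2 y = 15626.92
118.8 x − 382.2 y = 31385.24
Solving: x ≈ -96.803, y ≈ -112.207 km (keep extra digits for the depth step; rounded: -96.8, -112.2).
Then from the A sphere: z² = 265.63² − (x + 121.4)² − (y − 147.8)² with x = -96.803, y = -112.207, so z ≈ 48.483 ≈ 48.5 km.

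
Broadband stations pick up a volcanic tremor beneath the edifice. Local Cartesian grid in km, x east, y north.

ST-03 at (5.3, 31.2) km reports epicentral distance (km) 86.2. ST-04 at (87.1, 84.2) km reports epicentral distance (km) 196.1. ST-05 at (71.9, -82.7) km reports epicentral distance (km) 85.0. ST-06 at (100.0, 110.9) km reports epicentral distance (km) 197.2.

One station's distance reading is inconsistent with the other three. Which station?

Solve using three stations at a time. Using ST-03, ST-05, ST-06 (subtract circle equations pairwise → linear system) gives (x, y) ≈ (-8.2, -54.0).
Distances from that point to each station vs reported:
  ST-03: calculated 86.3 vs reported 86.2 → residual 0.1 km
  ST-04: calculated 167.9 vs reported 196.1 → residual 28.2 km
  ST-05: calculated 85.1 vs reported 85.0 → residual 0.1 km
  ST-06: calculated 197.2 vs reported 197.2 → residual 0.0 km
ST-03, ST-05, ST-06 are mutually consistent (residuals ≈ 0); ST-04 is off by 28.2 km.

ST-04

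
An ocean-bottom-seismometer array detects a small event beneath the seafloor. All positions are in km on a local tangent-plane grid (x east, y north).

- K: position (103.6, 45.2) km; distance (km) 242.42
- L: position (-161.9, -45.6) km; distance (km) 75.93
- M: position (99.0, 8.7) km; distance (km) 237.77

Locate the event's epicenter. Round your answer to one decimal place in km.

Circle about each station: (x − 103.6)² + (y − 45.2)² = 242.42²; (x + 161.9)² + (y + 45.6)² = 75.93²; (x − 99.0)² + (y − 8.7)² = 237.77².
Subtracting the K equation from the L and M equations removes the quadratic terms:
-531.0 x − 181.6 y = 68517.06
-9.2 x − 73.0 y = -666.43
Solving the 2×2 system: x ≈ -138.1, y ≈ 26.5 km.

(-138.1, 26.5)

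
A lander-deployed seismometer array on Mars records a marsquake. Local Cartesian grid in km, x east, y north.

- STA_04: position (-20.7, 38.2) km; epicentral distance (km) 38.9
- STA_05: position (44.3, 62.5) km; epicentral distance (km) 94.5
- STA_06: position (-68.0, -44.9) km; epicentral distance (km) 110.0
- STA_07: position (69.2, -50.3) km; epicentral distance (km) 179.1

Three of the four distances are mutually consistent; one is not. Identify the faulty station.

STA_07

Solve using three stations at a time. Using STA_04, STA_05, STA_06 (subtract circle equations pairwise → linear system) gives (x, y) ≈ (-50.2, 63.7).
Distances from that point to each station vs reported:
  STA_04: calculated 39.0 vs reported 38.9 → residual 0.1 km
  STA_05: calculated 94.6 vs reported 94.5 → residual 0.1 km
  STA_06: calculated 110.0 vs reported 110.0 → residual 0.0 km
  STA_07: calculated 165.1 vs reported 179.1 → residual 14.0 km
STA_04, STA_05, STA_06 are mutually consistent (residuals ≈ 0); STA_07 is off by 14.0 km.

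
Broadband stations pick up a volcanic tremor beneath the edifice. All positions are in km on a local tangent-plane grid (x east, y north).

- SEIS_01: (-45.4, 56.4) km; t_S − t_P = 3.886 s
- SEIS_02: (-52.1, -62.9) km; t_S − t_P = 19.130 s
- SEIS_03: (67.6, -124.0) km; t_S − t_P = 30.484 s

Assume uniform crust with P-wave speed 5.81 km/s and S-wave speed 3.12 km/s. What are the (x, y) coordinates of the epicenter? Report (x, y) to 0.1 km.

x ≈ -19.8 km, y ≈ 61.9 km

Distance from S−P lag: d = Δt · v_P v_S / (v_P − v_S) = Δt · (5.81·3.12)/(5.81−3.12) ≈ 6.7387·Δt.
So d_SEIS_01 = 26.19, d_SEIS_02 = 128.91, d_SEIS_03 = 205.42 km.
Circle about each station: (x + 45.4)² + (y − 56.4)² = 26.19²; (x + 52.1)² + (y + 62.9)² = 128.91²; (x − 67.6)² + (y + 124.0)² = 205.42².
Subtracting pairs of circle equations eliminates x²+y² and gives linear equations (the radical axes):
-13.4 x − 238.6 y = -14503.17
226.0 x − 360.8 y = -26807.82
Solving the 2×2 system: x ≈ -19.8, y ≈ 61.9 km.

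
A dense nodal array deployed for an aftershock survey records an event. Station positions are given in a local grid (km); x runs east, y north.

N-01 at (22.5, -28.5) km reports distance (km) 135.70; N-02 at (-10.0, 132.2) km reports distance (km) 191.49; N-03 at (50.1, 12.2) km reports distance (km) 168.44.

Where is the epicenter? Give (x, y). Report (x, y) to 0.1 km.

Circle about each station: (x − 22.5)² + (y + 28.5)² = 135.70²; (x + 10.0)² + (y − 132.2)² = 191.49²; (x − 50.1)² + (y − 12.2)² = 168.44².
Subtracting the N-01 equation from the N-02 and N-03 equations removes the quadratic terms:
-65.0 x + 321.4 y = -1995.59
55.2 x + 81.4 y = -8617.19
Solving the 2×2 system: x ≈ -113.2, y ≈ -29.1 km.
Check against N-01 (with the unrounded x, y): √((x − 22.5)²+(y + 28.5)²) = 135.70 ≈ 135.70 km. ✓

-113.2 km east, -29.1 km north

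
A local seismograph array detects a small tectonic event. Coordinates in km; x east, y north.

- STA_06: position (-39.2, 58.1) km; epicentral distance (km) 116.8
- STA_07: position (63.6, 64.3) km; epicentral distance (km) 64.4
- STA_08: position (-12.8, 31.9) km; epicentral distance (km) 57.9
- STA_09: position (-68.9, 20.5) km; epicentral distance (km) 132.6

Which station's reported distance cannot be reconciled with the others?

STA_08

Solve using three stations at a time. Using STA_06, STA_07, STA_09 (subtract circle equations pairwise → linear system) gives (x, y) ≈ (62.1, -0.0).
Distances from that point to each station vs reported:
  STA_06: calculated 116.8 vs reported 116.8 → residual 0.0 km
  STA_07: calculated 64.3 vs reported 64.4 → residual 0.1 km
  STA_08: calculated 81.4 vs reported 57.9 → residual 23.5 km
  STA_09: calculated 132.6 vs reported 132.6 → residual 0.0 km
STA_06, STA_07, STA_09 are mutually consistent (residuals ≈ 0); STA_08 is off by 23.5 km.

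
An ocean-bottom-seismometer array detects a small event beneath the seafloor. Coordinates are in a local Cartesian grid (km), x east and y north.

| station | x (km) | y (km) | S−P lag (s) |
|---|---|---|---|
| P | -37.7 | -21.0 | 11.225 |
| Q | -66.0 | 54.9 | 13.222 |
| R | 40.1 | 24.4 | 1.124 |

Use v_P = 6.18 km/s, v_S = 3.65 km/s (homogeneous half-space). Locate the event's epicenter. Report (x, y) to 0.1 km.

49.0 km east, 29.0 km north

Distance from S−P lag: d = Δt · v_P v_S / (v_P − v_S) = Δt · (6.18·3.65)/(6.18−3.65) ≈ 8.9158·Δt.
So d_P = 100.08, d_Q = 117.88, d_R = 10.02 km.
Circle about each station: (x + 37.7)² + (y + 21.0)² = 100.08²; (x + 66.0)² + (y − 54.9)² = 117.88²; (x − 40.1)² + (y − 24.4)² = 10.02².
Subtracting the P equation from the Q and R equations removes the quadratic terms:
-56.6 x + 151.8 y = 1628.03
155.6 x + 90.8 y = 10256.69
Solving the 2×2 system: x ≈ 49.0, y ≈ 29.0 km.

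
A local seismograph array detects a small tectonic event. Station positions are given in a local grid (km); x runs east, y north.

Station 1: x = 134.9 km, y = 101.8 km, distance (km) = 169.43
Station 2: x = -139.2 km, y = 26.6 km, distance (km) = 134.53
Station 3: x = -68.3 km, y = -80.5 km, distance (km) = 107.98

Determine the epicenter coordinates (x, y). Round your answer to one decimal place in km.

Circle about each station: (x − 134.9)² + (y − 101.8)² = 169.43²; (x + 139.2)² + (y − 26.6)² = 134.53²; (x + 68.3)² + (y + 80.5)² = 107.98².
Subtracting the Station 1 equation from the Station 2 and Station 3 equations removes the quadratic terms:
-548.2 x − 150.4 y = 2131.15
-406.4 x − 364.6 y = -369.27
Solving the 2×2 system: x ≈ -6.0, y ≈ 7.7 km.

x ≈ -6.0 km, y ≈ 7.7 km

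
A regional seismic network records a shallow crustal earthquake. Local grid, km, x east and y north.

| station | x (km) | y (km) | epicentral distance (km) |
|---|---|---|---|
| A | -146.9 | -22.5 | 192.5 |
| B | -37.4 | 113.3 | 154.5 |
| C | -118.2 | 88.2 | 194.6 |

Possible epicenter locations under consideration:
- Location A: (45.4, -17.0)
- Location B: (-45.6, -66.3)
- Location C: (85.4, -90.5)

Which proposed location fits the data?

Location A

For each candidate, compare |candidate − station| to the reported distance:
Location A: residuals A 0.1, B 0.1, C 0.1 → max 0.1 km
Location B: residuals A 82.1, B 25.3, C 23.9 → max 82.1 km
Location C: residuals A 49.5, B 83.4, C 76.3 → max 83.4 km
Only Location A has all residuals ≈ 0.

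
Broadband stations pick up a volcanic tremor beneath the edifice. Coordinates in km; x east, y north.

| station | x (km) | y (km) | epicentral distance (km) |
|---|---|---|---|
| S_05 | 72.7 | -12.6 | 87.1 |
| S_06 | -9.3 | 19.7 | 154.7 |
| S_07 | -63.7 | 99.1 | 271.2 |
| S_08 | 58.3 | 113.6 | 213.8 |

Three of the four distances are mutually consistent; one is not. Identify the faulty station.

Solve using three stations at a time. Using S_05, S_06, S_08 (subtract circle equations pairwise → linear system) gives (x, y) ≈ (91.5, -97.6).
Distances from that point to each station vs reported:
  S_05: calculated 87.0 vs reported 87.1 → residual 0.1 km
  S_06: calculated 154.7 vs reported 154.7 → residual 0.0 km
  S_07: calculated 250.6 vs reported 271.2 → residual 20.6 km
  S_08: calculated 213.8 vs reported 213.8 → residual 0.0 km
S_05, S_06, S_08 are mutually consistent (residuals ≈ 0); S_07 is off by 20.6 km.

S_07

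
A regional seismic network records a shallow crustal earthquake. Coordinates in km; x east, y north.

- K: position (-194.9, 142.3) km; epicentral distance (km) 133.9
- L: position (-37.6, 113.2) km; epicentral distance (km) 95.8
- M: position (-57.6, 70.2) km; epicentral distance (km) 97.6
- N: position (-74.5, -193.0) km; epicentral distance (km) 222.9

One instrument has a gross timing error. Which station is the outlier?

L

Solve using three stations at a time. Using K, M, N (subtract circle equations pairwise → linear system) gives (x, y) ≈ (-141.1, 19.7).
Distances from that point to each station vs reported:
  K: calculated 133.9 vs reported 133.9 → residual 0.0 km
  L: calculated 139.5 vs reported 95.8 → residual 43.7 km
  M: calculated 97.6 vs reported 97.6 → residual 0.0 km
  N: calculated 222.9 vs reported 222.9 → residual 0.0 km
K, M, N are mutually consistent (residuals ≈ 0); L is off by 43.7 km.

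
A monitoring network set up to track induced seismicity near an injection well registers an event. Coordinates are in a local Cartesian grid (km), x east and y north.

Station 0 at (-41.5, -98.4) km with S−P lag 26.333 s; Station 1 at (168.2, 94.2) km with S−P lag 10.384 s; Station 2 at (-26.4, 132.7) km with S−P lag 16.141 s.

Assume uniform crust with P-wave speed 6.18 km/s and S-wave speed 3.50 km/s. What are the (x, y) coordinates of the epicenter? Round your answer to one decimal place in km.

Distance from S−P lag: d = Δt · v_P v_S / (v_P − v_S) = Δt · (6.18·3.50)/(6.18−3.50) ≈ 8.0709·Δt.
So d_Station 0 = 212.53, d_Station 1 = 83.81, d_Station 2 = 130.27 km.
Circle about each station: (x + 41.5)² + (y + 98.4)² = 212.53²; (x − 168.2)² + (y − 94.2)² = 83.81²; (x + 26.4)² + (y − 132.7)² = 130.27².
Subtracting pairs of circle equations eliminates x²+y² and gives linear equations (the radical axes):
419.4 x + 385.2 y = 63904.95
30.2 x + 462.2 y = 35100.17
Solving the 2×2 system: x ≈ 87.9, y ≈ 70.2 km.

x ≈ 87.9 km, y ≈ 70.2 km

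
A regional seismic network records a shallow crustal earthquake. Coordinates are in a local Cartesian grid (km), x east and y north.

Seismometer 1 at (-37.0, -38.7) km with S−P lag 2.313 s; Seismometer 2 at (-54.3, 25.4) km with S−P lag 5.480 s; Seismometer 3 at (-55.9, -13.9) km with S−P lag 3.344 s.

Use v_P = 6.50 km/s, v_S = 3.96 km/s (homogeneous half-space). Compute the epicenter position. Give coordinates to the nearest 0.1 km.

-22.6 km east, -20.2 km north

Distance from S−P lag: d = Δt · v_P v_S / (v_P − v_S) = Δt · (6.50·3.96)/(6.50−3.96) ≈ 10.1339·Δt.
So d_Seismometer 1 = 23.44, d_Seismometer 2 = 55.53, d_Seismometer 3 = 33.89 km.
Circle about each station: (x + 37.0)² + (y + 38.7)² = 23.44²; (x + 54.3)² + (y − 25.4)² = 55.53²; (x + 55.9)² + (y + 13.9)² = 33.89².
Subtracting pairs of circle equations eliminates x²+y² and gives linear equations (the radical axes):
-34.6 x + 128.2 y = -1807.19
-37.8 x + 49.6 y = -147.77
Solving the 2×2 system: x ≈ -22.6, y ≈ -20.2 km.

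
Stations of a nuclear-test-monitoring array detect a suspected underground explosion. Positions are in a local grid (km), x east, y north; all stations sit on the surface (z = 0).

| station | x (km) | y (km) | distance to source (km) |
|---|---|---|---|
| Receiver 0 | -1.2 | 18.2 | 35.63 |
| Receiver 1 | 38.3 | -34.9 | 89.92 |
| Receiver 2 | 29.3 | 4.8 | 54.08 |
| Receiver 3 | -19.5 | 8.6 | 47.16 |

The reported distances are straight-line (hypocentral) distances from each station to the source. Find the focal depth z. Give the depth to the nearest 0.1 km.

depth ≈ 26.1 km

Each station gives a sphere (x−x_i)² + (y−y_i)² + z² = d_i² (stations at z=0).
Subtracting the Receiver 0 sphere from Receiver 1 and Receiver 2: z² cancels, leaving linear equations in x and y:
79.0 x − 106.2 y = -4463.89
61.0 x − 26.8 y = -1106.30
Solving: x ≈ 0.491, y ≈ 42.398 km (keep extra digits for the depth step; rounded: 0.5, 42.4).
Then from the Receiver 0 sphere: z² = 35.63² − (x + 1.2)² − (y − 18.2)² with x = 0.491, y = 42.398, so z ≈ 26.098 ≈ 26.1 km.
Check against Receiver 3 (with the unrounded solution): distance 47.15 ≈ 47.16 km. ✓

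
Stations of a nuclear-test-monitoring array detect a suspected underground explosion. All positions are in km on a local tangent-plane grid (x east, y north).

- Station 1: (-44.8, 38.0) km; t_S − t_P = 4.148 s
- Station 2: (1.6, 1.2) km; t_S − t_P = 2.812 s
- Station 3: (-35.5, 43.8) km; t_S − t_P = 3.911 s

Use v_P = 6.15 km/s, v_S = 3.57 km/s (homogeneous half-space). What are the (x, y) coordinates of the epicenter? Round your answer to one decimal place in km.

(-17.2, 16.0)

Distance from S−P lag: d = Δt · v_P v_S / (v_P − v_S) = Δt · (6.15·3.57)/(6.15−3.57) ≈ 8.5099·Δt.
So d_Station 1 = 35.30, d_Station 2 = 23.93, d_Station 3 = 33.28 km.
Circle about each station: (x + 44.8)² + (y − 38.0)² = 35.30²; (x − 1.6)² + (y − 1.2)² = 23.93²; (x + 35.5)² + (y − 43.8)² = 33.28².
Subtracting the Station 1 equation from the Station 2 and Station 3 equations removes the quadratic terms:
92.8 x − 73.6 y = -2773.59
18.6 x + 11.6 y = -133.82
Solving the 2×2 system: x ≈ -17.2, y ≈ 16.0 km.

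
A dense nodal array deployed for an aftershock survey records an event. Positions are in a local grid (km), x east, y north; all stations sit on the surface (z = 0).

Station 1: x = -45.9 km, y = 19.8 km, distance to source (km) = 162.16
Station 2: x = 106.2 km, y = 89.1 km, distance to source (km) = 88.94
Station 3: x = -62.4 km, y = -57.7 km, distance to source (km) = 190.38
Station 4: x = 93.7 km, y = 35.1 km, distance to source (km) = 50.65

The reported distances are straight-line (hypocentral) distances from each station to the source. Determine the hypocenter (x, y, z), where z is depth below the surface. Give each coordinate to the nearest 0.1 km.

(110.8, 10.1, 40.6)

Each station gives a sphere (x−x_i)² + (y−y_i)² + z² = d_i² (stations at z=0).
Subtracting the Station 1 sphere from Station 2 and Station 3: z² cancels, leaving linear equations in x and y:
304.2 x + 138.6 y = 35103.94
-33.0 x − 155.0 y = -5224.48
Solving: x ≈ 110.787, y ≈ 10.119 km (keep extra digits for the depth step; rounded: 110.8, 10.1).
Then from the Station 1 sphere: z² = 162.16² − (x + 45.9)² − (y − 19.8)² with x = 110.787, y = 10.119, so z ≈ 40.637 ≈ 40.6 km.
Check against Station 4 (with the unrounded solution): distance 50.67 ≈ 50.65 km. ✓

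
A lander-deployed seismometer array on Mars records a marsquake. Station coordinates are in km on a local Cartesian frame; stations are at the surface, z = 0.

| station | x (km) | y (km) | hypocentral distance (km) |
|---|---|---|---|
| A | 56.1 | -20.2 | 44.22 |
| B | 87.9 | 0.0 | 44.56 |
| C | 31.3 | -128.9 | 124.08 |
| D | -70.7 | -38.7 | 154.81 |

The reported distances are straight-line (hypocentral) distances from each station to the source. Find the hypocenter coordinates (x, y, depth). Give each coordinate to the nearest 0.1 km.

(78.2, -20.6, 38.3)

Each station gives a sphere (x−x_i)² + (y−y_i)² + z² = d_i² (stations at z=0).
Subtracting the A sphere from B and C: z² cancels, leaving linear equations in x and y:
63.6 x + 40.4 y = 4140.97
-49.6 x − 217.4 y = 599.21
Solving: x ≈ 78.193, y ≈ -20.596 km (keep extra digits for the depth step; rounded: 78.2, -20.6).
Then from the A sphere: z² = 44.22² − (x − 56.1)² − (y + 20.2)² with x = 78.193, y = -20.596, so z ≈ 38.303 ≈ 38.3 km.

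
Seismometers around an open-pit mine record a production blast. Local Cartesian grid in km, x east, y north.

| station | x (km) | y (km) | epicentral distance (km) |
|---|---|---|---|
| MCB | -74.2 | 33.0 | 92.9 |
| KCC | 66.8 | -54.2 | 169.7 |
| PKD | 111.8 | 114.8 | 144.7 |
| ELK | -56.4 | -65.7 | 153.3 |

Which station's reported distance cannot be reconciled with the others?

Solve using three stations at a time. Using KCC, PKD, ELK (subtract circle equations pairwise → linear system) gives (x, y) ≈ (-29.9, 85.3).
Distances from that point to each station vs reported:
  MCB: calculated 68.6 vs reported 92.9 → residual 24.3 km
  KCC: calculated 169.7 vs reported 169.7 → residual 0.0 km
  PKD: calculated 144.7 vs reported 144.7 → residual 0.0 km
  ELK: calculated 153.3 vs reported 153.3 → residual 0.0 km
KCC, PKD, ELK are mutually consistent (residuals ≈ 0); MCB is off by 24.3 km.

MCB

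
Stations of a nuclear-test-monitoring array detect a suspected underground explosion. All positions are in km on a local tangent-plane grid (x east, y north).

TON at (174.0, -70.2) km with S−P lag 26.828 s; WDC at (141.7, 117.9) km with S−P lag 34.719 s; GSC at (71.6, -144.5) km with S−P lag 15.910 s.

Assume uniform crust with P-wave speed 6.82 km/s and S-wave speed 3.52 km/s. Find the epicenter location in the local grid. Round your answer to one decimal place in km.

Distance from S−P lag: d = Δt · v_P v_S / (v_P − v_S) = Δt · (6.82·3.52)/(6.82−3.52) ≈ 7.2747·Δt.
So d_TON = 195.16, d_WDC = 252.57, d_GSC = 115.74 km.
Circle about each station: (x − 174.0)² + (y + 70.2)² = 195.16²; (x − 141.7)² + (y − 117.9)² = 252.57²; (x − 71.6)² + (y + 144.5)² = 115.74².
Subtracting pairs of circle equations eliminates x²+y² and gives linear equations (the radical axes):
-64.6 x + 376.2 y = -26928.92
-204.8 x − 148.6 y = 15494.45
Solving the 2×2 system: x ≈ -21.1, y ≈ -75.2 km.

-21.1 km east, -75.2 km north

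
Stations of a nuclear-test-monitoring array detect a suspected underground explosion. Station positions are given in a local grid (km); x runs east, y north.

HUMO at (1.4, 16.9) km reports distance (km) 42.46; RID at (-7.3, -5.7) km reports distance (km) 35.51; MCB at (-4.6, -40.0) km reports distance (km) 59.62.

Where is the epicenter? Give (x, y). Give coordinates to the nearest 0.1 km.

-40.1 km east, 7.9 km north

Circle about each station: (x − 1.4)² + (y − 16.9)² = 42.46²; (x + 7.3)² + (y + 5.7)² = 35.51²; (x + 4.6)² + (y + 40.0)² = 59.62².
Subtracting pairs of circle equations eliminates x²+y² and gives linear equations (the radical axes):
-17.4 x − 45.2 y = 340.10
-12.0 x − 113.8 y = -418.10
Solving the 2×2 system: x ≈ -40.1, y ≈ 7.9 km.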